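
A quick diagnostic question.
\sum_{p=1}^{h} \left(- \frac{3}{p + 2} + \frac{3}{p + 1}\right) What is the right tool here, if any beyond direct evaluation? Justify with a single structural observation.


Verdict: telescoping — difference-of-shifts structure (each term adds \frac{3}{p + 1}, then subtracts its one-index-advanced value, which the following term adds back) leaves only the first and last pieces standing.


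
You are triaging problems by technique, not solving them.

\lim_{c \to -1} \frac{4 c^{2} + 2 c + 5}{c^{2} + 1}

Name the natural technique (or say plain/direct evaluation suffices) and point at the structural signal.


Best approach: no special technique — nothing blocks direct substitution at -1: plug in and finish.


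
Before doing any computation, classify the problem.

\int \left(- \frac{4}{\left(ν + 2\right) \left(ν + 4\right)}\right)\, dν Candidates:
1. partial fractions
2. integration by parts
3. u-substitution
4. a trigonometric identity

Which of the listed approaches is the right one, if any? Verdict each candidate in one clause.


Technique: partial fractions — the bottom factors while the top stays lower-degree — split into simple fractions and integrate piece by piece.
- partial fractions: yes, a natural case for it.
- integration by parts: no split into a nonconstant polynomial times one of the standard kernels — exp, sine, or cosine of a linear argument, or a logarithm — applies here.
- u-substitution: no subexpression of the integrand pairs with its own derivative as a factor — individual terms may offer their own substitutions, but any change of variable covering the whole integral would have to be constructed from outside the expression.
- a trigonometric identity — there is no trigonometric structure at all — the integrand carries no sine or cosine to rewrite.


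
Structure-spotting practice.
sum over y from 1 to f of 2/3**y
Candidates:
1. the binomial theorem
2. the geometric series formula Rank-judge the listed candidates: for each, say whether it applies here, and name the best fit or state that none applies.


Best approach: the geometric series formula — consecutive terms stand in a fixed index-free ratio — the geometric sum formula closes it.
- the binomial theorem: the summand does not match any term pattern of an expanded binomial power.
- the geometric series formula: yes — fits the structure here.


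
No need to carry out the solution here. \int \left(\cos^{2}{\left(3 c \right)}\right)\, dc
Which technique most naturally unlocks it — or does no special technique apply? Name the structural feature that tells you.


Technique: a trigonometric identity — \cos^{2}{\left(3 c \right)} carries an even exponent — trade it for double-angle cosines before integrating.


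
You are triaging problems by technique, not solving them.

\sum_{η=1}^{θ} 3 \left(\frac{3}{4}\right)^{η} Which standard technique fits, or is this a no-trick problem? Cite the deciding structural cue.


Diagnosis: the geometric series formula — check a ratio of consecutive terms: it is \frac{3}{4}, independent of the index, so the geometric formula closes the sum.


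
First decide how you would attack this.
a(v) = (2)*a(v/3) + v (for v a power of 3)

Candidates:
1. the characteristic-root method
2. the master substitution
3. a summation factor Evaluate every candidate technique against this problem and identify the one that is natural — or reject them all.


Best approach: the master substitution — the argument v/3 divides the index by 3; the standard v = 3^m substitution converts it to a constant-shift recurrence.
- the characteristic-root method: a divided-index call is not the fixed-shift linear shape that characteristic roots solve.
- the master substitution — yes — fits the structure here.
- a summation factor: the recursion divides its index rather than shifting it — there is no previous-term chain for a summation factor to telescope.


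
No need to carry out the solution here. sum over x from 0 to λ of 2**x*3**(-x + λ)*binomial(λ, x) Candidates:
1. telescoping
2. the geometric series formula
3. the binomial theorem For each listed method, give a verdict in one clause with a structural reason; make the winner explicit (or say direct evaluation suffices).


Verdict: the binomial theorem — the binomial coefficients weight matched powers of 2 and 3, which is exactly the expansion of a binomial power.
- telescoping — writing out consecutive terms as given produces no pairwise cancellation.
- the geometric series formula — consecutive terms are not related by a fixed multiplier.
- the binomial theorem — yes — fits the structure here.


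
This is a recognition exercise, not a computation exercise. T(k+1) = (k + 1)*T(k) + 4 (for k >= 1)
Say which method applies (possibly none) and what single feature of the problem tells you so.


Verdict: a summation factor — it is first-order linear but the coefficient k + 1 depends on the index, so multiply through by a summation factor to telescope it.


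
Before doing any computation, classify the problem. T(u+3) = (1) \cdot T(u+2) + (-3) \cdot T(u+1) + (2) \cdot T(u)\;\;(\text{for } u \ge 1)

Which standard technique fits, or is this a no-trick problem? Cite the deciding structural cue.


Diagnosis: the characteristic-root method — the recurrence treats every index alike (constant coefficients, no forcing) — precisely the regime where r^u trials close it.


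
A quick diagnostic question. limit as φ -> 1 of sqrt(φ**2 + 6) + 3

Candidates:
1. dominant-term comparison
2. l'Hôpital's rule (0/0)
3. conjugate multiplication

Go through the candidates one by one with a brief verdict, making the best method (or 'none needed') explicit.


Method: no special technique — the expression is continuous at the evaluation point — substitute directly; no indeterminate form appears.
- dominant-term comparison: this limit is not decided by comparing polynomial growth at infinity.
- l'Hôpital's rule (0/0) — substituting the point gives a finite value outright — there is no indeterminate clash to repair.
- conjugate multiplication — there are no radicals in tension whose conjugate would simplify matters.


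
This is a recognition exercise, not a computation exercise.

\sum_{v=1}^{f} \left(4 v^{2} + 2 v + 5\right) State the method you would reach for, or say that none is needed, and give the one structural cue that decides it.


Verdict: no special technique — no ratio, no shift structure, no binomial pattern: sum the constant-multiple powers of v with known formulas.


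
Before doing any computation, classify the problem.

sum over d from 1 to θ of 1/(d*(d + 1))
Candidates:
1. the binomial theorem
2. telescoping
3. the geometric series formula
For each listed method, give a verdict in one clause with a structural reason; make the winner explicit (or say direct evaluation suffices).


Method: telescoping — the summand 1/(d*(d + 1)) decomposes into fractions whose poles differ by an integer shift — the series collapses.
- the binomial theorem — the terms lack the binomial-coefficient-weighted complementary-power pattern of an expansion.
- telescoping — a fit — the right tool for this form.
- the geometric series formula — no single multiplier carries one term to the next throughout the sum.


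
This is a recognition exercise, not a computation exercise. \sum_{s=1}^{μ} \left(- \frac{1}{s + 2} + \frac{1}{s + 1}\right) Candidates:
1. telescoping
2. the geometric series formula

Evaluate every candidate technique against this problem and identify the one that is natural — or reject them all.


Diagnosis: telescoping — the piece each term subtracts is \frac{1}{s + 1} advanced by one index, and it reappears with a plus sign leading the following term — the sum collapses to its boundary terms.
- telescoping — yes — fits the structure here.
- the geometric series formula — the ratio of consecutive terms depends on the index.


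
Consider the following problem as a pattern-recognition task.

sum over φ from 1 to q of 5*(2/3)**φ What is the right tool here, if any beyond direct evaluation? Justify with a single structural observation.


Technique: the geometric series formula — each term is 2/3 times the previous one, so the geometric-series formula applies directly.


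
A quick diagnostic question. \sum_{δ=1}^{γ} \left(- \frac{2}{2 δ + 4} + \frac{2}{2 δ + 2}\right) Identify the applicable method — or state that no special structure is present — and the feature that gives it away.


Technique: telescoping — the summand is built as \frac{2}{2 δ + 2} minus its own successor — adjacent terms annihilate down the line.


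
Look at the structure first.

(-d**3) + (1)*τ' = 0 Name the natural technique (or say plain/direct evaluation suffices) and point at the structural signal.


Technique: no special technique — solved for the derivative, τ never appears on the right — this is a direct integration in d, not a differential-equations problem at heart.


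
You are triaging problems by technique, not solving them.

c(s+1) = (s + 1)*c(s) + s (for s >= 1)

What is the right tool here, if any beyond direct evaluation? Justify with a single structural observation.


Technique: a summation factor — one step of memory with a weight s + 1 that changes as the index grows — the summation-factor construction is built for this.


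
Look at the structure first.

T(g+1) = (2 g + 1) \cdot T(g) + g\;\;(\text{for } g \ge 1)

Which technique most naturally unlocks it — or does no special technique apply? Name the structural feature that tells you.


Best approach: a summation factor — because the multiplier 2 g + 1 is index-dependent, divide through by its running product and sum the resulting differences.


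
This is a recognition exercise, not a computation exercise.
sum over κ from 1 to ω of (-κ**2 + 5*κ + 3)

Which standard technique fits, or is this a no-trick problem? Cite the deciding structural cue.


Technique: no special technique — no ratio, no shift structure, no binomial pattern: sum the constant-multiple powers of κ with known formulas.


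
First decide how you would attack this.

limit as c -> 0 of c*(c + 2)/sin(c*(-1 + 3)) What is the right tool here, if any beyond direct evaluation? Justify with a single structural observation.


Diagnosis: l'Hôpital's rule (0/0) — numerator and denominator both vanish at 0 — a genuine 0/0 form, which is exactly when l'Hôpital applies. A first-order expansion at the point is an equally standard path; the rule packages it.


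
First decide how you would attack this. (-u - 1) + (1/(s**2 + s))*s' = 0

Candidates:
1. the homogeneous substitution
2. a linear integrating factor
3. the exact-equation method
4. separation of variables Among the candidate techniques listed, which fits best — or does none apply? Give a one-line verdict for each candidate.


Diagnosis: separation of variables — all dependence on the two variables factors apart, the defining separable shape. Rearranged, this also fits the Bernoulli template directly; separation reads the product structure as given.
- the homogeneous substitution — solved for the derivative, the right side changes under joint scaling of the two variables.
- a linear integrating factor: a nonlinear term in the unknown puts this outside the integrating-factor template.
- the exact-equation method: with no real cross-dependence between the variables, the exact-equation machinery is a detour rather than the natural reading.
- separation of variables — applies; the problem has the shape this method handles.


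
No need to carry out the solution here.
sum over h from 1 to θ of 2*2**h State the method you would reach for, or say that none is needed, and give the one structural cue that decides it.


Best approach: the geometric series formula — term-over-term division gives 2 every time — index-free ratio, geometric sum formula applies.


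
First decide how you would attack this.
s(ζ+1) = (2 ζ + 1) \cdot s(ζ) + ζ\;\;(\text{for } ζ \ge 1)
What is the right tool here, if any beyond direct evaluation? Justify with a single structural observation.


Technique: a summation factor — it is first-order linear but the coefficient 2 ζ + 1 depends on the index, so multiply through by a summation factor to telescope it.


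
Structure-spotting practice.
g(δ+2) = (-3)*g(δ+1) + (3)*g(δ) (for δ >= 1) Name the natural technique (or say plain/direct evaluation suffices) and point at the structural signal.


Best approach: the characteristic-root method — constant coefficients and linearity mean the ansatz r^δ reduces it to solving the characteristic polynomial.


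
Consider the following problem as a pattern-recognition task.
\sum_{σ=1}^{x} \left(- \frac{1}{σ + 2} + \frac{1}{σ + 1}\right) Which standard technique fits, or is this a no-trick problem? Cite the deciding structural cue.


Method: telescoping — consecutive terms evaluate one function at adjacent indices (\frac{1}{σ + 1} is its current value): one term's tail is the next term's head, so the chain collapses.


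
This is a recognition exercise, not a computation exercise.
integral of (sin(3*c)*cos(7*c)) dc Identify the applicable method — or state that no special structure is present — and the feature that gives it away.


Verdict: a trigonometric identity — sin(3*c)*cos(7*c) is a beat pattern — rewrite the product as a sum of single-frequency waves before integrating.


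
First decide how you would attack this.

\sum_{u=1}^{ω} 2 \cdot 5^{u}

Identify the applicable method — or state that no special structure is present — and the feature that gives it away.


Technique: the geometric series formula — term-over-term division gives 5 every time — index-free ratio, geometric sum formula applies.


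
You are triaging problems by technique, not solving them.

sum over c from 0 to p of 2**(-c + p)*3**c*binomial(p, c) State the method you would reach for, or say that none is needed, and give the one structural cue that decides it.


Best approach: the binomial theorem — the binomial coefficients weight matched powers of 3 and 2, which is exactly the expansion of a binomial power.


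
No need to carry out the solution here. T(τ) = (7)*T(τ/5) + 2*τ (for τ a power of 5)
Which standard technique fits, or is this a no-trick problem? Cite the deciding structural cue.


Technique: the master substitution — index division is the fingerprint: τ/5 in the recursive call means substitute τ = 5^m.


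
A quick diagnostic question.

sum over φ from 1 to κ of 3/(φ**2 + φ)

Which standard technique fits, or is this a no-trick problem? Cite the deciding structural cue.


Best approach: telescoping — after splitting 3/(φ**2 + φ) into partial fractions, the pieces are shifted copies of one function and cancel telescopically.


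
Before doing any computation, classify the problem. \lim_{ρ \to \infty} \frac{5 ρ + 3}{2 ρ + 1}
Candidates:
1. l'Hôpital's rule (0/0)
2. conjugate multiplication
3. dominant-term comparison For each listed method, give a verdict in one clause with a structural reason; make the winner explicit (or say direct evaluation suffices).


Technique: dominant-term comparison — divide by the highest power of ρ present: lower-order terms vanish and the dominant ratio remains.
- l'Hôpital's rule (0/0) — no 0/0 form appears: written as one quotient, top and bottom both grow without bound, and the ratio is decided by their leading terms.
- conjugate multiplication: multiplying by a conjugate would not remove any indeterminacy here.
- dominant-term comparison — applicable, and directly so.


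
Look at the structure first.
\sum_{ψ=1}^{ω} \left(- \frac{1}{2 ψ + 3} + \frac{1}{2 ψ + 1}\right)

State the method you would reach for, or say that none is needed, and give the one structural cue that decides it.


Method: telescoping — the summand is \frac{1}{2 ψ + 1} minus the same expression shifted by one, so consecutive terms cancel in pairs.


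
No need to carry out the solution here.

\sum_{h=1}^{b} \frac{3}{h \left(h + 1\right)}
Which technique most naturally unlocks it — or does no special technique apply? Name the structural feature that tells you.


Method: telescoping — \frac{3}{h \left(h + 1\right)} hides a difference of shifted reciprocals — decompose it and the middle of the sum vanishes.


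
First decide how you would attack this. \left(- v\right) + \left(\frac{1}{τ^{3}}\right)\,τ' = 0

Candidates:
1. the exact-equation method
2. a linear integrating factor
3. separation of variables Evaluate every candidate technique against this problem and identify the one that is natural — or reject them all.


Method: separation of variables — a product of single-variable factors, v and τ^{3} — the textbook separable form.
- the exact-equation method — any potential here is of the trivial single-variable kind; the exact method earns its name only with genuine cross terms.
- a linear integrating factor: a nonlinear term in the unknown puts this outside the integrating-factor template.
- separation of variables — applicable, and directly so.


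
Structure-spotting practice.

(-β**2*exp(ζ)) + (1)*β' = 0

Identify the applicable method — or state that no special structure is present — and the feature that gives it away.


Diagnosis: separation of variables — solved for the derivative, the right side factors as exp(ζ) times β**2 — all ζ-dependence separates from all β-dependence.


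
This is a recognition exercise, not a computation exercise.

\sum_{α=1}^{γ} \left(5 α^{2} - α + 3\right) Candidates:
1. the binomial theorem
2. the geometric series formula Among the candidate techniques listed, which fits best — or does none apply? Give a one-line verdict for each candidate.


Method: no special technique — this is bookkeeping, not technique: standard formulas for sums of constant-multiple powers of α apply termwise.
- the binomial theorem: the terms lack the binomial-coefficient-weighted complementary-power pattern of an expansion.
- the geometric series formula — the ratio of consecutive terms depends on the index.


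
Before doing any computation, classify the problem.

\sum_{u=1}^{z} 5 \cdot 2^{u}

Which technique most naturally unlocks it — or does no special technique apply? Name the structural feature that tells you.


Technique: the geometric series formula — the ratio of consecutive terms is the constant 2, independent of the index — a geometric sum.


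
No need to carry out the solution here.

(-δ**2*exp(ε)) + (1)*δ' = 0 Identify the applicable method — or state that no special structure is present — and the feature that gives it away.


Technique: separation of variables — the slope splits multiplicatively: exp(ε) carrying all ε-dependence times δ**2 carrying all δ-dependence — separate and integrate.


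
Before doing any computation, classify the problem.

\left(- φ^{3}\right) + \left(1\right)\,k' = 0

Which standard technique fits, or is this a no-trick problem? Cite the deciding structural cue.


Verdict: no special technique — with k absent the equation is not coupled at all: direct integration in φ.


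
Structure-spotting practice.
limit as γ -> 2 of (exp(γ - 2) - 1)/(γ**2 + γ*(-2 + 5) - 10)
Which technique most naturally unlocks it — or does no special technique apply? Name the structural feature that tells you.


Method: l'Hôpital's rule (0/0) — the 0/0 form at 2 is the signature situation for l'Hôpital's rule. Known elementary limits would finish this too — the rule just bypasses the case analysis.


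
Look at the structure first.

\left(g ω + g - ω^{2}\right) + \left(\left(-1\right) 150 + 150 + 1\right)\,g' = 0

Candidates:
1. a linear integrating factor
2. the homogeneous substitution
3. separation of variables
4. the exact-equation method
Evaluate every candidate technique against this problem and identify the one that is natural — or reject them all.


Verdict: a linear integrating factor — linear in the unknown with genuine forcing: multiply through by the exponential of the integrated coefficient and the left side closes into one derivative.
- a linear integrating factor: applies; the problem has the shape this method handles.
- the homogeneous substitution — solved for the derivative, the right side changes under joint scaling of the two variables.
- separation of variables — no algebra isolates the independent variable on one side and the unknown on the other.
- the exact-equation method — the mixed-partials test fails on this split — it is not an exact differential as presented.


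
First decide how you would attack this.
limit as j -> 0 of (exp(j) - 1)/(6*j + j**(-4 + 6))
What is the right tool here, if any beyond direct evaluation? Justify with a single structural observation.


Best approach: l'Hôpital's rule (0/0) — numerator and denominator both vanish at 0 — a genuine 0/0 form, which is exactly when l'Hôpital applies. A local series expansion at the point resolves it as well; the rule is the packaged version of that step.


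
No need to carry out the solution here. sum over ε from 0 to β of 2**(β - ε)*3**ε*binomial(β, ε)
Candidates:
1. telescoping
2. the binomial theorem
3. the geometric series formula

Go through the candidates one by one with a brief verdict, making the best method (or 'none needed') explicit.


Best approach: the binomial theorem — the binomial coefficients weight matched powers of 3 and 2, which is exactly the expansion of a binomial power.
- telescoping: as presented, consecutive terms share no shifted copy to cancel against — no rewrite is on display to change that.
- the binomial theorem — applicable, and directly so.
- the geometric series formula — no single multiplier carries one term to the next throughout the sum.


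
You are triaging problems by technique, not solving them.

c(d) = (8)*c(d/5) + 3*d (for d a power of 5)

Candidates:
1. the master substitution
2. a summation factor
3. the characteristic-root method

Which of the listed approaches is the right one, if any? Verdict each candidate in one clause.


Verdict: the master substitution — treat m = log base 5 of d as the new clock: one recursion step advances m by one while d scales by 5.
- the master substitution: applicable, and directly so.
- a summation factor: the recursion divides its index rather than shifting it — there is no previous-term chain for a summation factor to telescope.
- the characteristic-root method: the recursion divides its index rather than shifting it — outside the constant-shift family the root method covers.


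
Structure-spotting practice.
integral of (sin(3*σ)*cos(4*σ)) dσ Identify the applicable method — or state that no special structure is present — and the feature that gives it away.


Verdict: a trigonometric identity — cross-frequency products like sin(3*σ)*cos(4*σ) are the textbook product-to-sum case — the identity converts them to directly integrable sinusoids.


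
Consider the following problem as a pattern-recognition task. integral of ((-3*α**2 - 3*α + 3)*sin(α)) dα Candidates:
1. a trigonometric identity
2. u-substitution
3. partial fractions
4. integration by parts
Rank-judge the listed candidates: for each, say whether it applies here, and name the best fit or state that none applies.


Verdict: integration by parts — differentiate -3*α**2 - 3*α + 3, integrate sin(α): each pass lowers the polynomial degree, so parts terminates.
- a trigonometric identity: the trigonometric factor has no even power to reduce and no cross-frequency product to convert — the standard power-reduction and product-to-sum identities do not engage it.
- u-substitution — no subexpression of the integrand serves as a whole-integral substitution inner — individual terms may offer their own, but none carries its derivative as a factor of the full integrand; a working change of variable would have to be constructed from outside the expression.
- partial fractions — the expression is not a ratio of polynomials that decomposes further.
- integration by parts: a fit — the right tool for this form.


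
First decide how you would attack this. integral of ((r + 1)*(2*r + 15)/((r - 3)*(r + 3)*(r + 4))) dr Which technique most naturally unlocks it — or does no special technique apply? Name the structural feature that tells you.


Best approach: partial fractions — the bottom factors while the top stays lower-degree — split into simple fractions and integrate piece by piece.


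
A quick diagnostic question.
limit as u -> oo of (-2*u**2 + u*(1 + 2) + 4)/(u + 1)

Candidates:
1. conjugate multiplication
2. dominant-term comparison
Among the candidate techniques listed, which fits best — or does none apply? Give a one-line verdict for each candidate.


Method: dominant-term comparison — as u grows, only the highest-degree terms matter — compare leading terms and read the limit off.
- conjugate multiplication — no divergent radical difference is present for a conjugate pair to cancel.
- dominant-term comparison — applicable, and directly so.


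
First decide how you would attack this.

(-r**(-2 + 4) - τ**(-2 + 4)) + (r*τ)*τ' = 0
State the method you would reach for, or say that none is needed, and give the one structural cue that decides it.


Technique: the homogeneous substitution — scaling r and τ together leaves the slope fixed — it depends only on τ/r, so substitute the ratio. A Bernoulli substitution is a fair alternative on this equation directly; the homogeneous reading takes it as given.


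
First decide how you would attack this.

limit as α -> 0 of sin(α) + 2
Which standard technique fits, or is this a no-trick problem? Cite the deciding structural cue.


Verdict: no special technique — the expression is continuous at the evaluation point — substitute directly; no indeterminate form appears.


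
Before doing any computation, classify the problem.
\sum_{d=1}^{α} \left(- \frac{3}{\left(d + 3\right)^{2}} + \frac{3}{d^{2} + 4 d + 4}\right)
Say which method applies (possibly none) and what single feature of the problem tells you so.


Method: telescoping — consecutive terms evaluate one function at adjacent indices (\frac{3}{d^{2} + 4 d + 4} is its current value): one term's tail is the next term's head, so the chain collapses.


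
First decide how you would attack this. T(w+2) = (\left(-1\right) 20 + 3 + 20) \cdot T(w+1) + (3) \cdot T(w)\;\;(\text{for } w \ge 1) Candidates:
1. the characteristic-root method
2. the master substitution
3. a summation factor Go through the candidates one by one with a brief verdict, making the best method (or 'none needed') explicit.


Verdict: the characteristic-root method — shift-invariance with fixed coefficients calls for exponential trials; the characteristic polynomial finds every r^w.
- the characteristic-root method: applicable, and directly so.
- the master substitution: no fixed divisor shrinks the index between calls.
- a summation factor: a summation factor telescopes one-step recursions; this one carries higher-order memory.


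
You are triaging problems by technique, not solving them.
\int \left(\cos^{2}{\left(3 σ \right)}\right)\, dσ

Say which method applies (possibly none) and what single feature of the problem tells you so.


Best approach: a trigonometric identity — the even exponent on \cos^{2}{\left(3 σ \right)} signals one move: rewrite via cos of the doubled angle.


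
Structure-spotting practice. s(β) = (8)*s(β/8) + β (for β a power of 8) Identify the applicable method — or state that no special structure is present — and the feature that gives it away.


Technique: the master substitution — the recursive call is at index β/8 rather than a shift, a divide-and-conquer shape — substituting β = 8^m linearizes it.


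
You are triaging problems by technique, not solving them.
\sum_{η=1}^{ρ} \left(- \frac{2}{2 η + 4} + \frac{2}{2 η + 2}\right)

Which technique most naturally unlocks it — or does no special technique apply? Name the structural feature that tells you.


Diagnosis: telescoping — consecutive terms evaluate one function at adjacent indices (\frac{2}{2 η + 2} is its current value): one term's tail is the next term's head, so the chain collapses.


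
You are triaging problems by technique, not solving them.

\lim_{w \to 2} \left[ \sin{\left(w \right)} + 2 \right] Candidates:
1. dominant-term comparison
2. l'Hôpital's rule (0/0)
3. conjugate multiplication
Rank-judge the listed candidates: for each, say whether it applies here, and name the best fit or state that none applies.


Diagnosis: no special technique — the function is continuous at 2; evaluation is itself the limit, no machinery required.
- dominant-term comparison — this is not a rational comparison of growth rates at infinity.
- l'Hôpital's rule (0/0): substituting the point gives a finite value outright — there is no indeterminate clash to repair.
- conjugate multiplication: there is no infinity-minus-infinity radical difference to rationalize.


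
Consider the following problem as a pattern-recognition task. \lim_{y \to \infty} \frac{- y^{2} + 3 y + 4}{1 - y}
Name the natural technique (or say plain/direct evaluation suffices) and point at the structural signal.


Method: dominant-term comparison — at large y only the top-degree terms survive; compare the leading terms and the limit falls out. As a single quotient, the ∞/∞ shape would yield to repeated differentiation as well — the growth comparison gets there in one look.


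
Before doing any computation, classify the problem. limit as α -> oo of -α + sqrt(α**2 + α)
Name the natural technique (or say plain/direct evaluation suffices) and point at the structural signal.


Method: conjugate multiplication — two divergent pieces with a minus sign between them and a radical in the mix: rationalize sqrt(α**2 + α) - α before any limit law applies.


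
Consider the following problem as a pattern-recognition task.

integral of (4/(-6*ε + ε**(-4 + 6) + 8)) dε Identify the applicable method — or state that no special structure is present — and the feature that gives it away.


Method: partial fractions — each factor of (-6*ε + ε**(-4 + 6) + 8) owns one elementary piece of the integrand — separate them and integrate piecewise.


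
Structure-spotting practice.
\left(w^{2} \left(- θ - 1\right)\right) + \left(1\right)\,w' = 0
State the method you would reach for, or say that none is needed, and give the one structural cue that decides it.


Method: separation of variables — one side of the product carries the independent variable, the other the unknown — the textbook separation shape.


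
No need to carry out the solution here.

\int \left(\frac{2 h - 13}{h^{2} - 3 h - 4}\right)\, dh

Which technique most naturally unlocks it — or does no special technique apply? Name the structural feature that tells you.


Technique: partial fractions — the factorization of h^{2} - 3 h - 4 is the whole battle; after it, each term is a table integral.


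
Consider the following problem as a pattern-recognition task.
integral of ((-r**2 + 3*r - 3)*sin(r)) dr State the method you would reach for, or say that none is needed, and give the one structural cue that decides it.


Method: integration by parts — a polynomial factor -r**2 + 3*r - 3 multiplies sin(r); differentiating -r**2 + 3*r - 3 lowers its degree while sin(r) integrates cleanly, so parts wins.


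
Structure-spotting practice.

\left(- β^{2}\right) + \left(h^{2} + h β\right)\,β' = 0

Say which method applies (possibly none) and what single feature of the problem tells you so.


Verdict: the homogeneous substitution — the slope's numerator and denominator share total degree; set v = β/h and the equation drops to separable form. This can also be massaged into Bernoulli form (the roles of the variables may need exchanging); the homogeneous substitution avoids that setup.


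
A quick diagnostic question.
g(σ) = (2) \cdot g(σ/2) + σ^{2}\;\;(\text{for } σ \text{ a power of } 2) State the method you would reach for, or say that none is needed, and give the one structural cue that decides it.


Method: the master substitution — the argument shrinks by the factor 2, so measure the index on a logarithmic scale and the recursion becomes a shift.


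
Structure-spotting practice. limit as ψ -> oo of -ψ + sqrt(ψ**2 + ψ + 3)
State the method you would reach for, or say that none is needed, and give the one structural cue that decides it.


Verdict: conjugate multiplication — neither sqrt(ψ**2 + ψ + 3) nor ψ converges alone, so rewrite their difference as a conjugate-rationalized quotient first.


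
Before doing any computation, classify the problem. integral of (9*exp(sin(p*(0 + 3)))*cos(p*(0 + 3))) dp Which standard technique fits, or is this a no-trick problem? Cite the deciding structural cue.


Method: u-substitution — collected, the integrand has one factor that is, up to a constant, the derivative of an inner expression the rest depends on — substitute for that inner expression.


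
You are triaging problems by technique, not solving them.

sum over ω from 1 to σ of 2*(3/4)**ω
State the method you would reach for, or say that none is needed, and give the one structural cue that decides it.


Best approach: the geometric series formula — term-over-term division gives 3/4 every time — index-free ratio, geometric sum formula applies.


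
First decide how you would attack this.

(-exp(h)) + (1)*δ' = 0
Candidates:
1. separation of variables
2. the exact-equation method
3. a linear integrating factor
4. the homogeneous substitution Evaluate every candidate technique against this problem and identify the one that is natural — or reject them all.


Best approach: no special technique — solved for the derivative, δ never appears on the right — this is a direct integration in h, not a differential-equations problem at heart.
- separation of variables — separation is only trivially available — with the unknown absent from the slope this is a direct integration, not a separation problem.
- the exact-equation method — no dependence on the unknown anywhere: exactness is a label without content here.
- a linear integrating factor: the linear template holds only trivially here (the unknown is absent, so the coefficient is zero) — the method is not the natural label.
- the homogeneous substitution: the ratio substitution does not collapse this equation.


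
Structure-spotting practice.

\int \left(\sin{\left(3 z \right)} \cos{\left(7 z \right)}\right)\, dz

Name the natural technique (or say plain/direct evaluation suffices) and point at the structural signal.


Verdict: a trigonometric identity — mixed-frequency products such as \sin{\left(3 z \right)} \cos{\left(7 z \right)} are designed for the product-to-sum formula.


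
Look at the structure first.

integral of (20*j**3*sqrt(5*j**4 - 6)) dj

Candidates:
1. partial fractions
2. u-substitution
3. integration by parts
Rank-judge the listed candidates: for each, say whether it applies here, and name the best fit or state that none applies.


Technique: u-substitution — collected, the integrand has one factor that is, up to a constant, the derivative of an inner expression the rest depends on — substitute for that inner expression.
- partial fractions — the expression is not a ratio of polynomials that decomposes further.
- u-substitution — applies; the problem has the shape this method handles.
- integration by parts — the non-polynomial partner is not one of the parts kernels — exp, sine, or cosine with a degree-1 argument, or a logarithm.


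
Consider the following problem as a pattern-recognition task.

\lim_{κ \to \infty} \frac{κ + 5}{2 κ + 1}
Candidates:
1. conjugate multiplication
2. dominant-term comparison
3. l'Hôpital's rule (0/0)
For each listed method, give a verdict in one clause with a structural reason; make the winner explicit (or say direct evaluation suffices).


Best approach: dominant-term comparison — at large κ only the top-degree terms survive; compare the leading terms and the limit falls out.
- conjugate multiplication — no difference of divergent radicals appears, so rationalizing has nothing to cancel.
- dominant-term comparison — a fit — the right tool for this form.
- l'Hôpital's rule (0/0) — as a single quotient the expression runs to ∞/∞ at the limit point — an at-infinity form of the rule would apply, though the leading-growth comparison is the direct reading.


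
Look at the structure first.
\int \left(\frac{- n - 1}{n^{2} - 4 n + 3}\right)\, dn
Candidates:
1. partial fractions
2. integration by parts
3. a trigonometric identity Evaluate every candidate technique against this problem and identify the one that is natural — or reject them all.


Best approach: partial fractions — rational integrand, reducible denominator n^{2} - 4 n + 3: decompose first, integrate second.
- partial fractions: applies; the problem has the shape this method handles.
- integration by parts — no split into a nonconstant polynomial times one of the standard kernels — exp, sine, or cosine of a linear argument, or a logarithm — applies here.
- a trigonometric identity: no sine or cosine appears, so there is nothing for a trigonometric identity to act on.


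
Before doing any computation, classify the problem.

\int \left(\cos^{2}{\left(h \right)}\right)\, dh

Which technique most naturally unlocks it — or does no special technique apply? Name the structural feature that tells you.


Diagnosis: a trigonometric identity — apply power reduction to \cos^{2}{\left(h \right)}; each application halves the trigonometric degree.


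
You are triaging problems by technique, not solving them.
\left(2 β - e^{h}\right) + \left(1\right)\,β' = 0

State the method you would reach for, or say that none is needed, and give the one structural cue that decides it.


Best approach: a linear integrating factor — the unknown enters only to the first power against a nonzero forcing term — the integrating-factor template applies directly.


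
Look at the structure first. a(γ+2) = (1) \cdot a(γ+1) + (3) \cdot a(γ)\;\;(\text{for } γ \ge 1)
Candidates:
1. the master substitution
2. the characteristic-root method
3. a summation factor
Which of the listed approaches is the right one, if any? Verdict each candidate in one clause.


Technique: the characteristic-root method — every coefficient is a fixed number and the forcing is zero — substitute r^γ and read off the root equation.
- the master substitution — the recursive argument is a shift of the index, not a fixed fraction of it.
- the characteristic-root method: yes, a natural case for it.
- a summation factor — a summation factor telescopes one-step recursions; this one carries higher-order memory.


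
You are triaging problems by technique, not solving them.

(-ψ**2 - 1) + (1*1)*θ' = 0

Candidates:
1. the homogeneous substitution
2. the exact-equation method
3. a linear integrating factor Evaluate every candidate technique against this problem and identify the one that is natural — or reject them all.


Method: no special technique — solved for the derivative, no θ appears — this is antidifferentiation in ψ wearing ODE clothing.
- the homogeneous substitution: the slope is not a function of the ratio of the variables alone.
- the exact-equation method: with the unknown absent from both coefficients, the cross-partial test holds emptily — nothing for the exact method to work on.
- a linear integrating factor — the linear template holds only trivially here (the unknown is absent, so the coefficient is zero) — the method is not the natural label.
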